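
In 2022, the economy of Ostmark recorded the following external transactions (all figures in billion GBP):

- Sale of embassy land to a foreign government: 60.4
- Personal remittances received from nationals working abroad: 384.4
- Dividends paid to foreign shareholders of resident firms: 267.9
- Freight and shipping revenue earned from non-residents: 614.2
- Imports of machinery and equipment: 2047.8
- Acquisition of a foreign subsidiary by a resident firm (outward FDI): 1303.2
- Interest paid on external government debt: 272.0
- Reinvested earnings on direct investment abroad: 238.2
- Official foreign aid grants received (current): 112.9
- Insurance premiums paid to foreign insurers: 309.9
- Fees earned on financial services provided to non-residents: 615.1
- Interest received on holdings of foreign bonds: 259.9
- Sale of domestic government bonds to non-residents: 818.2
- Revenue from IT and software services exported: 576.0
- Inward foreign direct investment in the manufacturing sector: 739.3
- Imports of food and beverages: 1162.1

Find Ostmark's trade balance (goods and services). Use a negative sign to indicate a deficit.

-1714.5

Goods: -1162.1 - 2047.8 = -3209.9
Services: 576.0 + 614.2 + 615.1 - 309.9 = 1495.4
Trade balance = -3209.9 + 1495.4 = -1714.5
(Excluded from the trade balance — capital account: sale of embassy land to a foreign government 60.4; secondary income: personal remittances received from nationals working abroad 384.4, official foreign aid grants received (current) 112.9; primary income: dividends paid to foreign shareholders of resident firms 267.9, interest paid on external government debt 272.0, reinvested earnings on direct investment abroad 238.2, interest received on holdings of foreign bonds 259.9; financial account: acquisition of a foreign subsidiary by a resident firm (outward FDI) 1303.2, sale of domestic government bonds to non-residents 818.2, inward foreign direct investment in the manufacturing sector 739.3.)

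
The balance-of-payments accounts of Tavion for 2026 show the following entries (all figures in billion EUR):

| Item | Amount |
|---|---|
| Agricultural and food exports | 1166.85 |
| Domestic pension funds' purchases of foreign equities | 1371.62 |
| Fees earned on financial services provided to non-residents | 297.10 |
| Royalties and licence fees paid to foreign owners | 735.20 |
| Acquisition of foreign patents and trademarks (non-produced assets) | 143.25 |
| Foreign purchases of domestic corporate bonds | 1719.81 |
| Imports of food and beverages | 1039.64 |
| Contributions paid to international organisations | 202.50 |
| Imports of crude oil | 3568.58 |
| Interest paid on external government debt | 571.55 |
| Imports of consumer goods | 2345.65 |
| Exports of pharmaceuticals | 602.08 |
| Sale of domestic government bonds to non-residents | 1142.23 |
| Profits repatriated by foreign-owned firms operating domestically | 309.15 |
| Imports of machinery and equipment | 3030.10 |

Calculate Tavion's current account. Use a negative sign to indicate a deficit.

Goods: -2345.65 - 1039.64 - 3568.58 + 1166.85 + 602.08 - 3030.10 = -8215.04
Services: 297.10 - 735.20 = -438.10
Primary income: -571.55 - 309.15 = -880.70
Secondary income: -202.50
Current account = (-8215.04) + (-438.10) + (-880.70) + (-202.50) = -9736.34
(Excluded from the current account — financial account: domestic pension funds' purchases of foreign equities 1371.62, foreign purchases of domestic corporate bonds 1719.81, sale of domestic government bonds to non-residents 1142.23; capital account: acquisition of foreign patents and trademarks (non-produced assets) 143.25.)

-9736.34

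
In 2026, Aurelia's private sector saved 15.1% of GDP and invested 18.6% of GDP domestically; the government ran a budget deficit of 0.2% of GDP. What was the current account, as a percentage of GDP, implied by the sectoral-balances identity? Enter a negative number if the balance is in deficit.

By the sectoral-balances identity, CA = (S_private - I) + (T - G).
Private balance = 15.1 - 18.6 = -3.5
Government balance (T - G) = -0.2
CA = -3.5 + (-0.2) = -3.7

-3.7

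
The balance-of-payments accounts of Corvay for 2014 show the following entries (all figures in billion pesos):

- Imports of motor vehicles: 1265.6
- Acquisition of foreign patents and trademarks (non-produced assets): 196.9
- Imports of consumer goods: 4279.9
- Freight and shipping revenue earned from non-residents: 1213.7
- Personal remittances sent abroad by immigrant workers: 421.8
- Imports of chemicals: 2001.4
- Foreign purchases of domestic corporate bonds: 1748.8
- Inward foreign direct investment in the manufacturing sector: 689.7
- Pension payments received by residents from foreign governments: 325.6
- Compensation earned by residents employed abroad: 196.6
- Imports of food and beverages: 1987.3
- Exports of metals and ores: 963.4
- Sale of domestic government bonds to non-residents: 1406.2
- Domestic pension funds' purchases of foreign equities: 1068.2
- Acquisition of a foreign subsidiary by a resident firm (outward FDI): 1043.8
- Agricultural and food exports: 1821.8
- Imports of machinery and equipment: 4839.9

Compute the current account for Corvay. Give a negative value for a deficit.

-10274.8

Goods: 963.4 - 1265.6 - 2001.4 - 1987.3 + 1821.8 - 4279.9 - 4839.9 = -11588.9
Services: 1213.7
Primary income: 196.6
Secondary income: -421.8 + 325.6 = -96.2
Current account = (-11588.9) + 1213.7 + 196.6 + (-96.2) = -10274.8
(Excluded from the current account — capital account: acquisition of foreign patents and trademarks (non-produced assets) 196.9; financial account: foreign purchases of domestic corporate bonds 1748.8, inward foreign direct investment in the manufacturing sector 689.7, sale of domestic government bonds to non-residents 1406.2, domestic pension funds' purchases of foreign equities 1068.2, acquisition of a foreign subsidiary by a resident firm (outward FDI) 1043.8.)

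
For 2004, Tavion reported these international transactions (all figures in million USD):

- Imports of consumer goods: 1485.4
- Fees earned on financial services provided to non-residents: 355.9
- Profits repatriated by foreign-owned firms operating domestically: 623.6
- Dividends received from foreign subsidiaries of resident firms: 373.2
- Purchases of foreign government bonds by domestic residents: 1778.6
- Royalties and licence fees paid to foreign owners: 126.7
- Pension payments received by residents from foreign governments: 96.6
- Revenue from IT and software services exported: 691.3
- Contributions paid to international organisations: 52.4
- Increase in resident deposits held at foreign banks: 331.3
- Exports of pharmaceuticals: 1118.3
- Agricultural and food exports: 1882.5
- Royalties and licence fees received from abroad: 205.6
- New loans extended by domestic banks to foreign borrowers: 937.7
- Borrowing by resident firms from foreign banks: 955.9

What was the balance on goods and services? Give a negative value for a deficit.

2641.5

Goods: 1118.3 - 1485.4 + 1882.5 = 1515.4
Services: 355.9 + 205.6 - 126.7 + 691.3 = 1126.1
Trade balance = 1515.4 + 1126.1 = 2641.5
(Excluded from the trade balance — primary income: profits repatriated by foreign-owned firms operating domestically 623.6, dividends received from foreign subsidiaries of resident firms 373.2; financial account: purchases of foreign government bonds by domestic residents 1778.6, increase in resident deposits held at foreign banks 331.3, new loans extended by domestic banks to foreign borrowers 937.7, borrowing by resident firms from foreign banks 955.9; secondary income: pension payments received by residents from foreign governments 96.6, contributions paid to international organisations 52.4.)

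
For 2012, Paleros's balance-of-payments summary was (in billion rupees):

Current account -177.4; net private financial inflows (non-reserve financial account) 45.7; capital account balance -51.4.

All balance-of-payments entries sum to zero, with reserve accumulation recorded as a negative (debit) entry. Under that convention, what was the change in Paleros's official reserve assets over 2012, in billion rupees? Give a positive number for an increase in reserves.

-183.1

Official reserve transactions balance = -((-177.4) + (-51.4) + 45.7) = 183.1
An accumulation of reserves is recorded as a debit (negative entry), so the change in the stock of reserves is the negative of that balance.
Change in official reserves = -(183.1) = -183.1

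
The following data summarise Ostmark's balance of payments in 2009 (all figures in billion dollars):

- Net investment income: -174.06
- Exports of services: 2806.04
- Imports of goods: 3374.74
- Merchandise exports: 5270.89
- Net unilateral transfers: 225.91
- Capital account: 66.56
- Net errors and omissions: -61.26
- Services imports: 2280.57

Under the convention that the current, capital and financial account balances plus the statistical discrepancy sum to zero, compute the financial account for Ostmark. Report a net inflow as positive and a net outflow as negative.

-2478.77

Goods balance = 5270.89 - 3374.74 = 1896.15
Services balance = 2806.04 - 2280.57 = 525.47
Trade balance (goods + services) = 1896.15 + 525.47 = 2421.62
Net primary income = -174.06
Net secondary income = 225.91
Current account = 2421.62 + (-174.06) + 225.91 = 2473.47
Financial account = -(2473.47 + 66.56 + (-61.26)) = -2478.77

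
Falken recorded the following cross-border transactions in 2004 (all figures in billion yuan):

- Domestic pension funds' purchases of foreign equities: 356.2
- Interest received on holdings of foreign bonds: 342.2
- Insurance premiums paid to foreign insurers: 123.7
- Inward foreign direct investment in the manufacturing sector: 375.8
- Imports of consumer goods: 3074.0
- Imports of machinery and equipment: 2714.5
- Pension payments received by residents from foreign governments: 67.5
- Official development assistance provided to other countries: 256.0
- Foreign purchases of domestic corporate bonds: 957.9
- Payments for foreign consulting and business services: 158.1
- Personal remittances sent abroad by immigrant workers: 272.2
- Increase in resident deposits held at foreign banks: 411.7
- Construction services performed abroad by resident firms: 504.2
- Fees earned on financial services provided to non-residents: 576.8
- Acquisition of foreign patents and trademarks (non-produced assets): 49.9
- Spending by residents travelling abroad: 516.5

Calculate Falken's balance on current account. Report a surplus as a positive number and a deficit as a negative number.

-5624.3

Goods: -3074.0 - 2714.5 = -5788.5
Services: -123.7 - 516.5 - 158.1 + 504.2 + 576.8 = 282.7
Primary income: 342.2
Secondary income: -272.2 + 67.5 - 256.0 = -460.7
Current account = (-5788.5) + 282.7 + 342.2 + (-460.7) = -5624.3
(Excluded from the current account — financial account: domestic pension funds' purchases of foreign equities 356.2, inward foreign direct investment in the manufacturing sector 375.8, foreign purchases of domestic corporate bonds 957.9, increase in resident deposits held at foreign banks 411.7; capital account: acquisition of foreign patents and trademarks (non-produced assets) 49.9.)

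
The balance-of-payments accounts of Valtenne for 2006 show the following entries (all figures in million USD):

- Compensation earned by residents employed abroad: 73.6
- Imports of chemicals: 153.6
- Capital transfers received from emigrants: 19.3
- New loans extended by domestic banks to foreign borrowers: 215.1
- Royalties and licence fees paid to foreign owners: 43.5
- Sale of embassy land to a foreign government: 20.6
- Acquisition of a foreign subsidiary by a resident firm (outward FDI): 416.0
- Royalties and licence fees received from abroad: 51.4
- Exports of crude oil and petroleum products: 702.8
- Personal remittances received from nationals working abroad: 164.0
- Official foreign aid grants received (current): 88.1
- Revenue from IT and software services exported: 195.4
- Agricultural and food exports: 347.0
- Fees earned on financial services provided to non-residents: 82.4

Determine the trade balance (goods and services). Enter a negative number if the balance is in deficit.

Goods: -153.6 + 702.8 + 347.0 = 896.2
Services: 51.4 + 82.4 + 195.4 - 43.5 = 285.7
Trade balance = 896.2 + 285.7 = 1181.9
(Excluded from the trade balance — primary income: compensation earned by residents employed abroad 73.6; capital account: capital transfers received from emigrants 19.3, sale of embassy land to a foreign government 20.6; financial account: new loans extended by domestic banks to foreign borrowers 215.1, acquisition of a foreign subsidiary by a resident firm (outward FDI) 416.0; secondary income: personal remittances received from nationals working abroad 164.0, official foreign aid grants received (current) 88.1.)

1181.9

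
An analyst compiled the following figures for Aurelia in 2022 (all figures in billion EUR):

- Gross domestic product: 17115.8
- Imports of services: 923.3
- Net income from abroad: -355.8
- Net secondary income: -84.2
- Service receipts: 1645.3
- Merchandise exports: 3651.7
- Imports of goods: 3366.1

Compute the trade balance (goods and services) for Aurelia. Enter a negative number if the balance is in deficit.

1007.6

Goods balance = 3651.7 - 3366.1 = 285.6
Services balance = 1645.3 - 923.3 = 722.0
Trade balance (goods + services) = 285.6 + 722.0 = 1007.6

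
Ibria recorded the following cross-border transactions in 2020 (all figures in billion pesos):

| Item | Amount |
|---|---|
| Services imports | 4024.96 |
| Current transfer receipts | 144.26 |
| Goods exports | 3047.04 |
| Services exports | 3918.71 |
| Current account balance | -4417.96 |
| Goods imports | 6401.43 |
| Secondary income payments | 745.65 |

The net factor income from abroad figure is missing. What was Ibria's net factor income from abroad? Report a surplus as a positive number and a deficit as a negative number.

Current account = goods balance + services balance + net primary income + net secondary income
Sum of the known components = -4062.03
Net factor income from abroad = CA - (known components) = -4417.96 - (-4062.03) = -355.93

-355.93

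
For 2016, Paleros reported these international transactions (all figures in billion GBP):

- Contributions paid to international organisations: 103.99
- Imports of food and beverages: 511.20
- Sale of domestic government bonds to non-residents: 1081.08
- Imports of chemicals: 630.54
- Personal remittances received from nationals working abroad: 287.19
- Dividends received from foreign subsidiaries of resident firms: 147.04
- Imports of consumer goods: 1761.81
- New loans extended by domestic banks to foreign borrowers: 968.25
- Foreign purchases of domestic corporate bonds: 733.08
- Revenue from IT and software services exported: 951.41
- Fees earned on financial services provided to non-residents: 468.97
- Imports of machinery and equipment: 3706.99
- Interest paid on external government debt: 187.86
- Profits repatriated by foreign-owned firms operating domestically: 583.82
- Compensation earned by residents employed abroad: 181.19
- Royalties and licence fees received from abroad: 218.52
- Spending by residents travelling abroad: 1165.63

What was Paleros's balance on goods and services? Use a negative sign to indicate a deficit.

Goods: -630.54 - 1761.81 - 3706.99 - 511.20 = -6610.54
Services: 218.52 - 1165.63 + 951.41 + 468.97 = 473.27
Trade balance = -6610.54 + 473.27 = -6137.27
(Excluded from the trade balance — secondary income: contributions paid to international organisations 103.99, personal remittances received from nationals working abroad 287.19; financial account: sale of domestic government bonds to non-residents 1081.08, new loans extended by domestic banks to foreign borrowers 968.25, foreign purchases of domestic corporate bonds 733.08; primary income: dividends received from foreign subsidiaries of resident firms 147.04, interest paid on external government debt 187.86, profits repatriated by foreign-owned firms operating domestically 583.82, compensation earned by residents employed abroad 181.19.)

-6137.27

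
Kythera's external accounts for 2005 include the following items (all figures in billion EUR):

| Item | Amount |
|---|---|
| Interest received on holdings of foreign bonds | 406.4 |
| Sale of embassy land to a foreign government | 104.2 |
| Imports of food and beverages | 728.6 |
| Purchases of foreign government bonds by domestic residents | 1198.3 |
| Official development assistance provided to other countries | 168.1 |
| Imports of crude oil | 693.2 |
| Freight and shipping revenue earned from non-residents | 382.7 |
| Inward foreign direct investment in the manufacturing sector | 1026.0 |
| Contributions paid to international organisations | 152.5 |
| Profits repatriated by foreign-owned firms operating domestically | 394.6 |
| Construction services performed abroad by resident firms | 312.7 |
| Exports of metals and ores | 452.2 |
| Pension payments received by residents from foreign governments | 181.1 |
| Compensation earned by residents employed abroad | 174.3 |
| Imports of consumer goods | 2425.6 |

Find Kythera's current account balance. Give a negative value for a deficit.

Goods: -693.2 - 2425.6 + 452.2 - 728.6 = -3395.2
Services: 312.7 + 382.7 = 695.4
Primary income: 406.4 + 174.3 - 394.6 = 186.1
Secondary income: -152.5 - 168.1 + 181.1 = -139.5
Current account = (-3395.2) + 695.4 + 186.1 + (-139.5) = -2653.2
(Excluded from the current account — capital account: sale of embassy land to a foreign government 104.2; financial account: purchases of foreign government bonds by domestic residents 1198.3, inward foreign direct investment in the manufacturing sector 1026.0.)

-2653.2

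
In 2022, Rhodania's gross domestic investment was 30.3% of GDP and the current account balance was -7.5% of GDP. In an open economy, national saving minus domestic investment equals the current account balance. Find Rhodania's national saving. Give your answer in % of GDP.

22.8

S = I + CA = 30.3 + (-7.5) = 22.8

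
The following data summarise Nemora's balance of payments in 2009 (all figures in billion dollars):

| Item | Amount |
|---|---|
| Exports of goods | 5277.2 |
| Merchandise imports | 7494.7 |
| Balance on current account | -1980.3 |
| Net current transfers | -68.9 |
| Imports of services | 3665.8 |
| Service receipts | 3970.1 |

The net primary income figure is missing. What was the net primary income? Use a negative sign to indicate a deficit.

1.8

Current account = goods balance + services balance + net primary income + net secondary income
Sum of the known components = -1982.1
Net primary income = CA - (known components) = -1980.3 - (-1982.1) = 1.8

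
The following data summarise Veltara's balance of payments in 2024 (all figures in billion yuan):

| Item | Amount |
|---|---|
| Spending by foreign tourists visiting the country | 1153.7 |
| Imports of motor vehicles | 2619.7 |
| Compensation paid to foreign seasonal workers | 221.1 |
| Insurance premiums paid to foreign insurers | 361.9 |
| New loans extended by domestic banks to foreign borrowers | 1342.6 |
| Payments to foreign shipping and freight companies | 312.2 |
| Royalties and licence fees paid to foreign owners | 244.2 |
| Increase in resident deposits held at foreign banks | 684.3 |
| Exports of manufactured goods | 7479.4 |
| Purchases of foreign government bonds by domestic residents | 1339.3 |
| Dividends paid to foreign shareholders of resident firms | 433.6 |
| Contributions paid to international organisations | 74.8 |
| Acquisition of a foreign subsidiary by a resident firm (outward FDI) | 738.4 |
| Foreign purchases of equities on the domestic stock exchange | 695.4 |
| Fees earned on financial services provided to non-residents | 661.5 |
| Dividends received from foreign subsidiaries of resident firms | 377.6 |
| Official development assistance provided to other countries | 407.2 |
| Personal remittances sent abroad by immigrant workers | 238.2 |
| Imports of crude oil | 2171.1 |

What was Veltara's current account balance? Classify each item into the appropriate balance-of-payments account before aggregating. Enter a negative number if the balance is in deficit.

Goods: -2619.7 + 7479.4 - 2171.1 = 2688.6
Services: -312.2 + 1153.7 + 661.5 - 361.9 - 244.2 = 896.9
Primary income: -433.6 - 221.1 + 377.6 = -277.1
Secondary income: -74.8 - 407.2 - 238.2 = -720.2
Current account = 2688.6 + 896.9 + (-277.1) + (-720.2) = 2588.2
(Excluded from the current account — financial account: new loans extended by domestic banks to foreign borrowers 1342.6, increase in resident deposits held at foreign banks 684.3, purchases of foreign government bonds by domestic residents 1339.3, acquisition of a foreign subsidiary by a resident firm (outward FDI) 738.4, foreign purchases of equities on the domestic stock exchange 695.4.)

2588.2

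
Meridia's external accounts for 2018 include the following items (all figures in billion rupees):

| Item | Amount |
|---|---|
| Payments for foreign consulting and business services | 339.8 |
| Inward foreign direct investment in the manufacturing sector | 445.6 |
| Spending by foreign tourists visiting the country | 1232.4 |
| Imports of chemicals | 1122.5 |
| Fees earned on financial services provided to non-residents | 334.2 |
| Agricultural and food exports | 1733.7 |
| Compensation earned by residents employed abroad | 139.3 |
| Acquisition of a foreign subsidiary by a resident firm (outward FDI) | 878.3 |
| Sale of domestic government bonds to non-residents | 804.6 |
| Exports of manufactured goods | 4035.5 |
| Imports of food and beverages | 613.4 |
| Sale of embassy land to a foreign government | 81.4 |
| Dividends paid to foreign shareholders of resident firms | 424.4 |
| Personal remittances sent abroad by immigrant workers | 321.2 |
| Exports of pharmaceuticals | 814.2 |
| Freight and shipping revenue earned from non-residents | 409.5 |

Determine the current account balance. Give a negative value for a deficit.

5877.5

Goods: 1733.7 - 1122.5 + 814.2 + 4035.5 - 613.4 = 4847.5
Services: -339.8 + 1232.4 + 409.5 + 334.2 = 1636.3
Primary income: -424.4 + 139.3 = -285.1
Secondary income: -321.2
Current account = 4847.5 + 1636.3 + (-285.1) + (-321.2) = 5877.5
(Excluded from the current account — financial account: inward foreign direct investment in the manufacturing sector 445.6, acquisition of a foreign subsidiary by a resident firm (outward FDI) 878.3, sale of domestic government bonds to non-residents 804.6; capital account: sale of embassy land to a foreign government 81.4.)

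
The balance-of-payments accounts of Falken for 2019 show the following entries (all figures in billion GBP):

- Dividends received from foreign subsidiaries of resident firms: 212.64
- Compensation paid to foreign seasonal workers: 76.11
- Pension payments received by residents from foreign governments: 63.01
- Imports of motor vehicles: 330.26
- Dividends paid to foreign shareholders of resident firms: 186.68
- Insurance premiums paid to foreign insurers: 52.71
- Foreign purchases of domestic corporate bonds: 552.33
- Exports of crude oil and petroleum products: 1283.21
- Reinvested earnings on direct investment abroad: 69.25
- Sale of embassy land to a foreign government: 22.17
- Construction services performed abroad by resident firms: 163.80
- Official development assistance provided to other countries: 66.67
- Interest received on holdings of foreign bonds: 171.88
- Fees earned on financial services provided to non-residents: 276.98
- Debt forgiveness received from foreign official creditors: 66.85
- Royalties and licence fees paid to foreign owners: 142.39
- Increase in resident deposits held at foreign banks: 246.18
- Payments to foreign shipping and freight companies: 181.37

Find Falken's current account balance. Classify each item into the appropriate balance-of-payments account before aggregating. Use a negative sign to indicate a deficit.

Goods: 1283.21 - 330.26 = 952.95
Services: -142.39 + 163.80 - 52.71 + 276.98 - 181.37 = 64.31
Primary income: 212.64 - 186.68 + 69.25 + 171.88 - 76.11 = 190.98
Secondary income: 63.01 - 66.67 = -3.66
Current account = 952.95 + 64.31 + 190.98 + (-3.66) = 1204.58
(Excluded from the current account — financial account: foreign purchases of domestic corporate bonds 552.33, increase in resident deposits held at foreign banks 246.18; capital account: sale of embassy land to a foreign government 22.17, debt forgiveness received from foreign official creditors 66.85.)

1204.58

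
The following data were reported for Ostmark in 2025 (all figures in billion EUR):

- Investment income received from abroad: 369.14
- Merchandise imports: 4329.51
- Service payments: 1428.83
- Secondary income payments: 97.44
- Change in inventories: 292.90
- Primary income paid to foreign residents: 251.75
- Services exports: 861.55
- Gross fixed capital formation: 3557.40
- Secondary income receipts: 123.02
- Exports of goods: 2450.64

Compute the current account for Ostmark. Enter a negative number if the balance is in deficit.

-2303.18

Goods balance = 2450.64 - 4329.51 = -1878.87
Services balance = 861.55 - 1428.83 = -567.28
Trade balance (goods + services) = -1878.87 + (-567.28) = -2446.15
Net primary income = 369.14 - 251.75 = 117.39
Net secondary income = 123.02 - 97.44 = 25.58
Current account = -2446.15 + 117.39 + 25.58 = -2303.18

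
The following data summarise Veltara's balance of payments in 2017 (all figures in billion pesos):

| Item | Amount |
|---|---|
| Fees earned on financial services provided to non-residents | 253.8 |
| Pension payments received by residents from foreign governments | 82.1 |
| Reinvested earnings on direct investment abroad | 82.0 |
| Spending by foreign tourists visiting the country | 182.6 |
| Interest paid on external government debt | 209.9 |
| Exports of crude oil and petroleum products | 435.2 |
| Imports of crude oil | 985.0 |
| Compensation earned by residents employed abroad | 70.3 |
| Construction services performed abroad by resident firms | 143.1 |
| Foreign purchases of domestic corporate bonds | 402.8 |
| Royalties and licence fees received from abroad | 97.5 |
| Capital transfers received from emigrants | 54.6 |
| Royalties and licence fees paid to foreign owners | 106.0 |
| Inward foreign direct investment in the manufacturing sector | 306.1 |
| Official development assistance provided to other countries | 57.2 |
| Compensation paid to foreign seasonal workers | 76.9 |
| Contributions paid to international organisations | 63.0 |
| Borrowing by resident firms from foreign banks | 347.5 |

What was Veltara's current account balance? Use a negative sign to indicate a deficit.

Goods: -985.0 + 435.2 = -549.8
Services: 97.5 + 253.8 - 106.0 + 182.6 + 143.1 = 571.0
Primary income: -209.9 - 76.9 + 82.0 + 70.3 = -134.5
Secondary income: -63.0 - 57.2 + 82.1 = -38.1
Current account = (-549.8) + 571.0 + (-134.5) + (-38.1) = -151.4
(Excluded from the current account — financial account: foreign purchases of domestic corporate bonds 402.8, inward foreign direct investment in the manufacturing sector 306.1, borrowing by resident firms from foreign banks 347.5; capital account: capital transfers received from emigrants 54.6.)

-151.4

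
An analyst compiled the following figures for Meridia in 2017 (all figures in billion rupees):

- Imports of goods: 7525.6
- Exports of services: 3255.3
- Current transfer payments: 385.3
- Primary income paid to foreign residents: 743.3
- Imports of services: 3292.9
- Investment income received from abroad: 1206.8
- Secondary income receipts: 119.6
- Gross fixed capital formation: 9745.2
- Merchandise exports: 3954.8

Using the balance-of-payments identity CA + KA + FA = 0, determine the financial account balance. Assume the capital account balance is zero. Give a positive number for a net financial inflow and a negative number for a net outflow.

3410.6

Goods balance = 3954.8 - 7525.6 = -3570.8
Services balance = 3255.3 - 3292.9 = -37.6
Trade balance (goods + services) = -3570.8 + (-37.6) = -3608.4
Net primary income = 1206.8 - 743.3 = 463.5
Net secondary income = 119.6 - 385.3 = -265.7
Current account = -3608.4 + 463.5 + (-265.7) = -3410.6
Financial account = -(-3410.6) = 3410.6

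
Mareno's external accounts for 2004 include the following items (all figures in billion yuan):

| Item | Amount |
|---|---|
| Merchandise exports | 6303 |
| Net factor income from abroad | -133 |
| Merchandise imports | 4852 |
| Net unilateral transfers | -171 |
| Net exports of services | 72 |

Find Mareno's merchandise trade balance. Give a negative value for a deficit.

Goods balance = 6303 - 4852 = 1451

1451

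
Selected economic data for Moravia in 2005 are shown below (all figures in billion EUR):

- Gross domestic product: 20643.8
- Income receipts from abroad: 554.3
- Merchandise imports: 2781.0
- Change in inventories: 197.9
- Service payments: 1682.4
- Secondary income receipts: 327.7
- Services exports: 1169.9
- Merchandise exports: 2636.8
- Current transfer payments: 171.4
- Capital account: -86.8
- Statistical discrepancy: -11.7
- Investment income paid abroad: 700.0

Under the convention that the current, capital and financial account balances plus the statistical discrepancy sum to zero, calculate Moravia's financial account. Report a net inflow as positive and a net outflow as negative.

744.6

Goods balance = 2636.8 - 2781.0 = -144.2
Services balance = 1169.9 - 1682.4 = -512.5
Trade balance (goods + services) = -144.2 + (-512.5) = -656.7
Net primary income = 554.3 - 700.0 = -145.7
Net secondary income = 327.7 - 171.4 = 156.3
Current account = -656.7 + (-145.7) + 156.3 = -646.1
Financial account = -(-646.1 + (-86.8) + (-11.7)) = 744.6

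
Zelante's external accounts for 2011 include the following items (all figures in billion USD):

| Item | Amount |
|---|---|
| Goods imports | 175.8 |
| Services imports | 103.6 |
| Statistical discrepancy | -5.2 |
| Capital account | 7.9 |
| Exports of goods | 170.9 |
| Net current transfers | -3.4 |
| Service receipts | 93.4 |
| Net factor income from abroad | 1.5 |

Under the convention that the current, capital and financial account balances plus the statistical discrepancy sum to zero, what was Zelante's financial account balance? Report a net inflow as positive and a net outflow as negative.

14.3

Goods balance = 170.9 - 175.8 = -4.9
Services balance = 93.4 - 103.6 = -10.2
Trade balance (goods + services) = -4.9 + (-10.2) = -15.1
Net primary income = 1.5
Net secondary income = -3.4
Current account = -15.1 + 1.5 + (-3.4) = -17.0
Financial account = -(-17.0 + 7.9 + (-5.2)) = 14.3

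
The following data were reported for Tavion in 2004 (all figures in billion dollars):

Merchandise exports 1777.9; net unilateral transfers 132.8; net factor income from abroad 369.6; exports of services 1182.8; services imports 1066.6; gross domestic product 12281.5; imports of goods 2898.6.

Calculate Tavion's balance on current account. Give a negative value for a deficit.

-502.1

Goods balance = 1777.9 - 2898.6 = -1120.7
Services balance = 1182.8 - 1066.6 = 116.2
Trade balance (goods + services) = -1120.7 + 116.2 = -1004.5
Net primary income = 369.6
Net secondary income = 132.8
Current account = -1004.5 + 369.6 + 132.8 = -502.1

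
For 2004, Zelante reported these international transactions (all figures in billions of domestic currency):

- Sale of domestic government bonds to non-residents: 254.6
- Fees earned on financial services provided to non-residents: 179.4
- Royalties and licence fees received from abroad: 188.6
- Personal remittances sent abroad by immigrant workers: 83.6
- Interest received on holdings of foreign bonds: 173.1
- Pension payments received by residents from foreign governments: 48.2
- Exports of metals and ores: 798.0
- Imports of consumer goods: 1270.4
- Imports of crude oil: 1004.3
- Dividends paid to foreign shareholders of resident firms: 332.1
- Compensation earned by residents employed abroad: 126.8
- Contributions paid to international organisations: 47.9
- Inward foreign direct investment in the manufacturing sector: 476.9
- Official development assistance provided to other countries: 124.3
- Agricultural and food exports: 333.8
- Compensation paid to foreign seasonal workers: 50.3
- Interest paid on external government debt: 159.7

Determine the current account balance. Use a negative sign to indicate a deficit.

-1224.7

Goods: 798.0 - 1270.4 - 1004.3 + 333.8 = -1142.9
Services: 188.6 + 179.4 = 368.0
Primary income: 126.8 + 173.1 - 332.1 - 159.7 - 50.3 = -242.2
Secondary income: -47.9 - 83.6 + 48.2 - 124.3 = -207.6
Current account = (-1142.9) + 368.0 + (-242.2) + (-207.6) = -1224.7
(Excluded from the current account — financial account: sale of domestic government bonds to non-residents 254.6, inward foreign direct investment in the manufacturing sector 476.9.)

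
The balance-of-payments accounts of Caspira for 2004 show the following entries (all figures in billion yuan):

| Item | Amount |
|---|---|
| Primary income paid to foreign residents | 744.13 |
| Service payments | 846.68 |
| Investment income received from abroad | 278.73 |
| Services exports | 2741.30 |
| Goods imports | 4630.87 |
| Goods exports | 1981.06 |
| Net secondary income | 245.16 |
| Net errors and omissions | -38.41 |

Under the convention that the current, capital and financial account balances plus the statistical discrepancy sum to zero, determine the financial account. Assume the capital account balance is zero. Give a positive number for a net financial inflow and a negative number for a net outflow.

Goods balance = 1981.06 - 4630.87 = -2649.81
Services balance = 2741.30 - 846.68 = 1894.62
Trade balance (goods + services) = -2649.81 + 1894.62 = -755.19
Net primary income = 278.73 - 744.13 = -465.40
Net secondary income = 245.16
Current account = -755.19 + (-465.40) + 245.16 = -975.43
Financial account = -(-975.43 + (-38.41)) = 1013.84

1013.84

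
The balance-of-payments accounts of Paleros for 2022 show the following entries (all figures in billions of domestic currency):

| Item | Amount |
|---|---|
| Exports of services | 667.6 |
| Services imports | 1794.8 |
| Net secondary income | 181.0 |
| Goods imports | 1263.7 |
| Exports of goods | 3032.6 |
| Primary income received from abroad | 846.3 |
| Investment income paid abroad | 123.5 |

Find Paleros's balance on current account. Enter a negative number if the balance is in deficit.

Goods balance = 3032.6 - 1263.7 = 1768.9
Services balance = 667.6 - 1794.8 = -1127.2
Trade balance (goods + services) = 1768.9 + (-1127.2) = 641.7
Net primary income = 846.3 - 123.5 = 722.8
Net secondary income = 181.0
Current account = 641.7 + 722.8 + 181.0 = 1545.5

1545.5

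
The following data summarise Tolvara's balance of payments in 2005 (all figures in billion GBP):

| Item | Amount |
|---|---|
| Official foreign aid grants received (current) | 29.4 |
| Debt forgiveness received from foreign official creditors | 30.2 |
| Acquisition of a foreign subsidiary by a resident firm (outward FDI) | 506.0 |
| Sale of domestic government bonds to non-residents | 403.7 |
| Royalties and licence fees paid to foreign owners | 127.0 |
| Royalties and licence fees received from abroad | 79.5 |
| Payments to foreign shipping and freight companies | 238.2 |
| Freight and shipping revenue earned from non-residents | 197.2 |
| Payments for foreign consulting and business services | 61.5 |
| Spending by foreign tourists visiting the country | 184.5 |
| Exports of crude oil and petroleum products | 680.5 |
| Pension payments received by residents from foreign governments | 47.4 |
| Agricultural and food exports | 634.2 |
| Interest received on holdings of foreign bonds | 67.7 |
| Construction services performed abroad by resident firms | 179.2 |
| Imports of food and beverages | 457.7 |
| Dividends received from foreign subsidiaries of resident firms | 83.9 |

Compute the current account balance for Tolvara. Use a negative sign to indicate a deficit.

Goods: -457.7 + 634.2 + 680.5 = 857.0
Services: -238.2 + 79.5 + 179.2 + 184.5 + 197.2 - 127.0 - 61.5 = 213.7
Primary income: 67.7 + 83.9 = 151.6
Secondary income: 29.4 + 47.4 = 76.8
Current account = 857.0 + 213.7 + 151.6 + 76.8 = 1299.1
(Excluded from the current account — capital account: debt forgiveness received from foreign official creditors 30.2; financial account: acquisition of a foreign subsidiary by a resident firm (outward FDI) 506.0, sale of domestic government bonds to non-residents 403.7.)

1299.1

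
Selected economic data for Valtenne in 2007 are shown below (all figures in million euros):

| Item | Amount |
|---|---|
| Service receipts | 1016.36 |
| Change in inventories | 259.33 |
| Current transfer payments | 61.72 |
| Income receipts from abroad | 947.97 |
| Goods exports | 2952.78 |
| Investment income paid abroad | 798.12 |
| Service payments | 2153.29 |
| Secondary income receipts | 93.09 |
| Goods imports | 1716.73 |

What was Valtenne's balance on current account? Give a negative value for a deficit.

Goods balance = 2952.78 - 1716.73 = 1236.05
Services balance = 1016.36 - 2153.29 = -1136.93
Trade balance (goods + services) = 1236.05 + (-1136.93) = 99.12
Net primary income = 947.97 - 798.12 = 149.85
Net secondary income = 93.09 - 61.72 = 31.37
Current account = 99.12 + 149.85 + 31.37 = 280.34

280.34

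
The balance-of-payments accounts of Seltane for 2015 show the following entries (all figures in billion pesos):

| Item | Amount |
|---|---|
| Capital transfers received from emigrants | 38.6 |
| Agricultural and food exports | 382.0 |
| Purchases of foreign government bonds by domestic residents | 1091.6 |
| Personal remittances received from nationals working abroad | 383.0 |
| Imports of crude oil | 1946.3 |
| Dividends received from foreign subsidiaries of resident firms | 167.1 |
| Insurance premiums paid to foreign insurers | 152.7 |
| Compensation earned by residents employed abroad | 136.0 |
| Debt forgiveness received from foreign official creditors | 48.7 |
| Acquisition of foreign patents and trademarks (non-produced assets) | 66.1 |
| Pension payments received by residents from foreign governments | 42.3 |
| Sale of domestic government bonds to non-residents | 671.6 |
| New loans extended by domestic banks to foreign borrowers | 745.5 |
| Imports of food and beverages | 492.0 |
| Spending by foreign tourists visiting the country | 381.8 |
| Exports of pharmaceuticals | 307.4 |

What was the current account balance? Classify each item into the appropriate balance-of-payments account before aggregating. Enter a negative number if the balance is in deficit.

-791.4

Goods: -1946.3 - 492.0 + 382.0 + 307.4 = -1748.9
Services: 381.8 - 152.7 = 229.1
Primary income: 136.0 + 167.1 = 303.1
Secondary income: 383.0 + 42.3 = 425.3
Current account = (-1748.9) + 229.1 + 303.1 + 425.3 = -791.4
(Excluded from the current account — capital account: capital transfers received from emigrants 38.6, debt forgiveness received from foreign official creditors 48.7, acquisition of foreign patents and trademarks (non-produced assets) 66.1; financial account: purchases of foreign government bonds by domestic residents 1091.6, sale of domestic government bonds to non-residents 671.6, new loans extended by domestic banks to foreign borrowers 745.5.)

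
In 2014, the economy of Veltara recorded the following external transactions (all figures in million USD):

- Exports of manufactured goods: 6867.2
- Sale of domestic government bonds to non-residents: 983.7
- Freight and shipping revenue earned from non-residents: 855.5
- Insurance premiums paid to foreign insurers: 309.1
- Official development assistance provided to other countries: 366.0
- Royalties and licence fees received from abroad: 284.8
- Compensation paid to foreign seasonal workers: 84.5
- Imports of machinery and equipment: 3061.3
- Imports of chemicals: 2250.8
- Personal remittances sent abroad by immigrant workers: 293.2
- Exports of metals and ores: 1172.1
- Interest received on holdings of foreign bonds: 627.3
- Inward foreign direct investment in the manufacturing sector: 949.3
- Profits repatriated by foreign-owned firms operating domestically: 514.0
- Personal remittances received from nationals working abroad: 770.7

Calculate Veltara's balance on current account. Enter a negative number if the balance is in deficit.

3698.7

Goods: -2250.8 + 6867.2 + 1172.1 - 3061.3 = 2727.2
Services: -309.1 + 855.5 + 284.8 = 831.2
Primary income: -84.5 - 514.0 + 627.3 = 28.8
Secondary income: 770.7 - 293.2 - 366.0 = 111.5
Current account = 2727.2 + 831.2 + 28.8 + 111.5 = 3698.7
(Excluded from the current account — financial account: sale of domestic government bonds to non-residents 983.7, inward foreign direct investment in the manufacturing sector 949.3.)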